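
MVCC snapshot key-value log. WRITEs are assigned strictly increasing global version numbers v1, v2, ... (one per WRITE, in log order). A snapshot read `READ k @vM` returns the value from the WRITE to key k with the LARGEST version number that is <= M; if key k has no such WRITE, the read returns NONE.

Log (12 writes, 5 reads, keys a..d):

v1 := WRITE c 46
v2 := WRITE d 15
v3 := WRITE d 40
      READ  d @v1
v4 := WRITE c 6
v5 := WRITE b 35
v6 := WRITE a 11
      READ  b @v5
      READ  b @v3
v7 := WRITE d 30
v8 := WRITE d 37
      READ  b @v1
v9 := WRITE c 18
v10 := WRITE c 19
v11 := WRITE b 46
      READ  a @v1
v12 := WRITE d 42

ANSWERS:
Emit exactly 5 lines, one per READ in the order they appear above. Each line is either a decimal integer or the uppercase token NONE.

v1: WRITE c=46  (c history now [(1, 46)])
v2: WRITE d=15  (d history now [(2, 15)])
v3: WRITE d=40  (d history now [(2, 15), (3, 40)])
READ d @v1: history=[(2, 15), (3, 40)] -> no version <= 1 -> NONE
v4: WRITE c=6  (c history now [(1, 46), (4, 6)])
v5: WRITE b=35  (b history now [(5, 35)])
v6: WRITE a=11  (a history now [(6, 11)])
READ b @v5: history=[(5, 35)] -> pick v5 -> 35
READ b @v3: history=[(5, 35)] -> no version <= 3 -> NONE
v7: WRITE d=30  (d history now [(2, 15), (3, 40), (7, 30)])
v8: WRITE d=37  (d history now [(2, 15), (3, 40), (7, 30), (8, 37)])
READ b @v1: history=[(5, 35)] -> no version <= 1 -> NONE
v9: WRITE c=18  (c history now [(1, 46), (4, 6), (9, 18)])
v10: WRITE c=19  (c history now [(1, 46), (4, 6), (9, 18), (10, 19)])
v11: WRITE b=46  (b history now [(5, 35), (11, 46)])
READ a @v1: history=[(6, 11)] -> no version <= 1 -> NONE
v12: WRITE d=42  (d history now [(2, 15), (3, 40), (7, 30), (8, 37), (12, 42)])

Answer: NONE
35
NONE
NONE
NONE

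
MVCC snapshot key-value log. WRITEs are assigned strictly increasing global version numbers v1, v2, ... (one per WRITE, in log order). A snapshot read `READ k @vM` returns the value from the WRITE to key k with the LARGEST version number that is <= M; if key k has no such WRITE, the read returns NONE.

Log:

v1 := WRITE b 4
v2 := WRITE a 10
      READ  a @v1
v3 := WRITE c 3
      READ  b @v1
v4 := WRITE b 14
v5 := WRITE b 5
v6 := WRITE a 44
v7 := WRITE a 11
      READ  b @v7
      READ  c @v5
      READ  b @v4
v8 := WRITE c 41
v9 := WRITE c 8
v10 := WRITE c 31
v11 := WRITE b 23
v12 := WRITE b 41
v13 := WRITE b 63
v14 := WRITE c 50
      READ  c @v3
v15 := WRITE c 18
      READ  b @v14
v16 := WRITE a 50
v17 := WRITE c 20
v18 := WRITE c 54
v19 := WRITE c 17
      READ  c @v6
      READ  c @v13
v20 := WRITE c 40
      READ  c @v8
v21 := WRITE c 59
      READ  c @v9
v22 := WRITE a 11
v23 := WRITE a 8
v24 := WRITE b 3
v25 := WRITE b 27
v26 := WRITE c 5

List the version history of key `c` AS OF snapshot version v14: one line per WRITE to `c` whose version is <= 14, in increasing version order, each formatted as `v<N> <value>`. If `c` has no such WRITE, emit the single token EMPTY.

Answer: v3 3
v8 41
v9 8
v10 31
v14 50

Derivation:
Scan writes for key=c with version <= 14:
  v1 WRITE b 4 -> skip
  v2 WRITE a 10 -> skip
  v3 WRITE c 3 -> keep
  v4 WRITE b 14 -> skip
  v5 WRITE b 5 -> skip
  v6 WRITE a 44 -> skip
  v7 WRITE a 11 -> skip
  v8 WRITE c 41 -> keep
  v9 WRITE c 8 -> keep
  v10 WRITE c 31 -> keep
  v11 WRITE b 23 -> skip
  v12 WRITE b 41 -> skip
  v13 WRITE b 63 -> skip
  v14 WRITE c 50 -> keep
  v15 WRITE c 18 -> drop (> snap)
  v16 WRITE a 50 -> skip
  v17 WRITE c 20 -> drop (> snap)
  v18 WRITE c 54 -> drop (> snap)
  v19 WRITE c 17 -> drop (> snap)
  v20 WRITE c 40 -> drop (> snap)
  v21 WRITE c 59 -> drop (> snap)
  v22 WRITE a 11 -> skip
  v23 WRITE a 8 -> skip
  v24 WRITE b 3 -> skip
  v25 WRITE b 27 -> skip
  v26 WRITE c 5 -> drop (> snap)
Collected: [(3, 3), (8, 41), (9, 8), (10, 31), (14, 50)]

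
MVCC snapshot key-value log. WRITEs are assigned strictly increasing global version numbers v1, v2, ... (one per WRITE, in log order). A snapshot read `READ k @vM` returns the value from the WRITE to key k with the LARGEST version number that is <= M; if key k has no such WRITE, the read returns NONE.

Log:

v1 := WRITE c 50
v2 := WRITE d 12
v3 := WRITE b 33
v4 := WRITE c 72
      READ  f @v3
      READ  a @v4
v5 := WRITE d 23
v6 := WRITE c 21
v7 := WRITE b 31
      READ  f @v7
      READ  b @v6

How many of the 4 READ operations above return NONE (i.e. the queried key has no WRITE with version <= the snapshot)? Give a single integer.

v1: WRITE c=50  (c history now [(1, 50)])
v2: WRITE d=12  (d history now [(2, 12)])
v3: WRITE b=33  (b history now [(3, 33)])
v4: WRITE c=72  (c history now [(1, 50), (4, 72)])
READ f @v3: history=[] -> no version <= 3 -> NONE
READ a @v4: history=[] -> no version <= 4 -> NONE
v5: WRITE d=23  (d history now [(2, 12), (5, 23)])
v6: WRITE c=21  (c history now [(1, 50), (4, 72), (6, 21)])
v7: WRITE b=31  (b history now [(3, 33), (7, 31)])
READ f @v7: history=[] -> no version <= 7 -> NONE
READ b @v6: history=[(3, 33), (7, 31)] -> pick v3 -> 33
Read results in order: ['NONE', 'NONE', 'NONE', '33']
NONE count = 3

Answer: 3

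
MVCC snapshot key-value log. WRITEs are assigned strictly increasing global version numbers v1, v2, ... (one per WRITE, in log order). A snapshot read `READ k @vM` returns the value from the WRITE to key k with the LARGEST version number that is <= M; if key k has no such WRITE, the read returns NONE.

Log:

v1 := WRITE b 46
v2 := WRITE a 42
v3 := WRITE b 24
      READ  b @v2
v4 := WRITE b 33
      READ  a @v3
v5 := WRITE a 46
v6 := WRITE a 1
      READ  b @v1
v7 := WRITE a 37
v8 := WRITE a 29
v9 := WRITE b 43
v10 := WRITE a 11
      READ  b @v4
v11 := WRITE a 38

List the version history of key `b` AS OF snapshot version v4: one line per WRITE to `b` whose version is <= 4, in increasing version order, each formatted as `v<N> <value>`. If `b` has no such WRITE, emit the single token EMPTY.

Answer: v1 46
v3 24
v4 33

Derivation:
Scan writes for key=b with version <= 4:
  v1 WRITE b 46 -> keep
  v2 WRITE a 42 -> skip
  v3 WRITE b 24 -> keep
  v4 WRITE b 33 -> keep
  v5 WRITE a 46 -> skip
  v6 WRITE a 1 -> skip
  v7 WRITE a 37 -> skip
  v8 WRITE a 29 -> skip
  v9 WRITE b 43 -> drop (> snap)
  v10 WRITE a 11 -> skip
  v11 WRITE a 38 -> skip
Collected: [(1, 46), (3, 24), (4, 33)]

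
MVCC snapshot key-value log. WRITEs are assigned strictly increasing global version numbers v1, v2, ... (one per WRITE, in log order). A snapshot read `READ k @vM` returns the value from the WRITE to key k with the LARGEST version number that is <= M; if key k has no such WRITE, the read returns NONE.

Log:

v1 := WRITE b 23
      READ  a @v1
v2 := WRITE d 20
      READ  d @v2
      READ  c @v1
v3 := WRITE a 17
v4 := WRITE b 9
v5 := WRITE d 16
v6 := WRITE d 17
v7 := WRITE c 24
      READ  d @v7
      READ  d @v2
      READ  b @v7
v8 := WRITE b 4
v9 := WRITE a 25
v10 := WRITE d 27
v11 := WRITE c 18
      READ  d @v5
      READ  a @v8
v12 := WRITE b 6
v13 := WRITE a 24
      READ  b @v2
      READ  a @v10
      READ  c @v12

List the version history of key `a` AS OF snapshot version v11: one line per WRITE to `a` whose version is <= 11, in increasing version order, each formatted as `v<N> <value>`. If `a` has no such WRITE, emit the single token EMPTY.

Scan writes for key=a with version <= 11:
  v1 WRITE b 23 -> skip
  v2 WRITE d 20 -> skip
  v3 WRITE a 17 -> keep
  v4 WRITE b 9 -> skip
  v5 WRITE d 16 -> skip
  v6 WRITE d 17 -> skip
  v7 WRITE c 24 -> skip
  v8 WRITE b 4 -> skip
  v9 WRITE a 25 -> keep
  v10 WRITE d 27 -> skip
  v11 WRITE c 18 -> skip
  v12 WRITE b 6 -> skip
  v13 WRITE a 24 -> drop (> snap)
Collected: [(3, 17), (9, 25)]

Answer: v3 17
v9 25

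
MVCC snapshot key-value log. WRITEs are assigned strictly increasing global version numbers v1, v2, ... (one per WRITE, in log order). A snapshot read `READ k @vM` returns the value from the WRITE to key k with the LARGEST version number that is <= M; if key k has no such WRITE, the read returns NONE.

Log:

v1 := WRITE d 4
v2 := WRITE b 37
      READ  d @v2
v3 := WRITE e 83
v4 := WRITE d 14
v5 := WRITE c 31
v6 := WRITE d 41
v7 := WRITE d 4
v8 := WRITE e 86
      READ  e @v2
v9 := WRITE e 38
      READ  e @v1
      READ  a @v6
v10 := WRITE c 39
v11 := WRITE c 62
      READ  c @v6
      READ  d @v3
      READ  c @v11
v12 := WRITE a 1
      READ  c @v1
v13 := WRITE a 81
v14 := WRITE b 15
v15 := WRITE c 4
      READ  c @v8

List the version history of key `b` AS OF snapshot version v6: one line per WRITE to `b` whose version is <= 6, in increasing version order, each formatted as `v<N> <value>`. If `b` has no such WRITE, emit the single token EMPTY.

Answer: v2 37

Derivation:
Scan writes for key=b with version <= 6:
  v1 WRITE d 4 -> skip
  v2 WRITE b 37 -> keep
  v3 WRITE e 83 -> skip
  v4 WRITE d 14 -> skip
  v5 WRITE c 31 -> skip
  v6 WRITE d 41 -> skip
  v7 WRITE d 4 -> skip
  v8 WRITE e 86 -> skip
  v9 WRITE e 38 -> skip
  v10 WRITE c 39 -> skip
  v11 WRITE c 62 -> skip
  v12 WRITE a 1 -> skip
  v13 WRITE a 81 -> skip
  v14 WRITE b 15 -> drop (> snap)
  v15 WRITE c 4 -> skip
Collected: [(2, 37)]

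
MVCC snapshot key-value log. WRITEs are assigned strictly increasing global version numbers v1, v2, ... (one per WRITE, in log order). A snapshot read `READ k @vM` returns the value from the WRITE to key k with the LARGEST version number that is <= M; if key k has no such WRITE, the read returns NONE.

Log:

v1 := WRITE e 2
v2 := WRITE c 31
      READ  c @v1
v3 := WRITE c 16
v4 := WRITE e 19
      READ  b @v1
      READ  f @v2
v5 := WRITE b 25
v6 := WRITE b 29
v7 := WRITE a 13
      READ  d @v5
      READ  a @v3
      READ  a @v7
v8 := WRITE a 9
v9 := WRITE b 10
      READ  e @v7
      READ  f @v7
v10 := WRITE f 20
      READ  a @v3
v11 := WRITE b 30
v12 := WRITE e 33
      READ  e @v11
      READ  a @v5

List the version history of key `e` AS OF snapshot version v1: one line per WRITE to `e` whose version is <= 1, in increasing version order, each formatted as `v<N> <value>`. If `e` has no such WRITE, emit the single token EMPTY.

Scan writes for key=e with version <= 1:
  v1 WRITE e 2 -> keep
  v2 WRITE c 31 -> skip
  v3 WRITE c 16 -> skip
  v4 WRITE e 19 -> drop (> snap)
  v5 WRITE b 25 -> skip
  v6 WRITE b 29 -> skip
  v7 WRITE a 13 -> skip
  v8 WRITE a 9 -> skip
  v9 WRITE b 10 -> skip
  v10 WRITE f 20 -> skip
  v11 WRITE b 30 -> skip
  v12 WRITE e 33 -> drop (> snap)
Collected: [(1, 2)]

Answer: v1 2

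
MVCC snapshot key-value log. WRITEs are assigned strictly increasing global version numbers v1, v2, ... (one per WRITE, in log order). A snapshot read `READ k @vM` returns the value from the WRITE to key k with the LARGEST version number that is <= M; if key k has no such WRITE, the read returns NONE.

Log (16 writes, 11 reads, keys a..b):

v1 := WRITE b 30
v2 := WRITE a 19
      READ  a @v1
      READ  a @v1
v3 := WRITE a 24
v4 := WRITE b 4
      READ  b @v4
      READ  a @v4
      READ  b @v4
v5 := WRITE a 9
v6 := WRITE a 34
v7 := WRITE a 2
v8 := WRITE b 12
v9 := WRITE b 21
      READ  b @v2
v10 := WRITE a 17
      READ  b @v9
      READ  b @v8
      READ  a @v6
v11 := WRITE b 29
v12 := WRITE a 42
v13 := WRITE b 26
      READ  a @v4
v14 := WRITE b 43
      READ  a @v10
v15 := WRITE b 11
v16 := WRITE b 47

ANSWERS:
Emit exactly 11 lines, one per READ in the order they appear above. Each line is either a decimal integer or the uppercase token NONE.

v1: WRITE b=30  (b history now [(1, 30)])
v2: WRITE a=19  (a history now [(2, 19)])
READ a @v1: history=[(2, 19)] -> no version <= 1 -> NONE
READ a @v1: history=[(2, 19)] -> no version <= 1 -> NONE
v3: WRITE a=24  (a history now [(2, 19), (3, 24)])
v4: WRITE b=4  (b history now [(1, 30), (4, 4)])
READ b @v4: history=[(1, 30), (4, 4)] -> pick v4 -> 4
READ a @v4: history=[(2, 19), (3, 24)] -> pick v3 -> 24
READ b @v4: history=[(1, 30), (4, 4)] -> pick v4 -> 4
v5: WRITE a=9  (a history now [(2, 19), (3, 24), (5, 9)])
v6: WRITE a=34  (a history now [(2, 19), (3, 24), (5, 9), (6, 34)])
v7: WRITE a=2  (a history now [(2, 19), (3, 24), (5, 9), (6, 34), (7, 2)])
v8: WRITE b=12  (b history now [(1, 30), (4, 4), (8, 12)])
v9: WRITE b=21  (b history now [(1, 30), (4, 4), (8, 12), (9, 21)])
READ b @v2: history=[(1, 30), (4, 4), (8, 12), (9, 21)] -> pick v1 -> 30
v10: WRITE a=17  (a history now [(2, 19), (3, 24), (5, 9), (6, 34), (7, 2), (10, 17)])
READ b @v9: history=[(1, 30), (4, 4), (8, 12), (9, 21)] -> pick v9 -> 21
READ b @v8: history=[(1, 30), (4, 4), (8, 12), (9, 21)] -> pick v8 -> 12
READ a @v6: history=[(2, 19), (3, 24), (5, 9), (6, 34), (7, 2), (10, 17)] -> pick v6 -> 34
v11: WRITE b=29  (b history now [(1, 30), (4, 4), (8, 12), (9, 21), (11, 29)])
v12: WRITE a=42  (a history now [(2, 19), (3, 24), (5, 9), (6, 34), (7, 2), (10, 17), (12, 42)])
v13: WRITE b=26  (b history now [(1, 30), (4, 4), (8, 12), (9, 21), (11, 29), (13, 26)])
READ a @v4: history=[(2, 19), (3, 24), (5, 9), (6, 34), (7, 2), (10, 17), (12, 42)] -> pick v3 -> 24
v14: WRITE b=43  (b history now [(1, 30), (4, 4), (8, 12), (9, 21), (11, 29), (13, 26), (14, 43)])
READ a @v10: history=[(2, 19), (3, 24), (5, 9), (6, 34), (7, 2), (10, 17), (12, 42)] -> pick v10 -> 17
v15: WRITE b=11  (b history now [(1, 30), (4, 4), (8, 12), (9, 21), (11, 29), (13, 26), (14, 43), (15, 11)])
v16: WRITE b=47  (b history now [(1, 30), (4, 4), (8, 12), (9, 21), (11, 29), (13, 26), (14, 43), (15, 11), (16, 47)])

Answer: NONE
NONE
4
24
4
30
21
12
34
24
17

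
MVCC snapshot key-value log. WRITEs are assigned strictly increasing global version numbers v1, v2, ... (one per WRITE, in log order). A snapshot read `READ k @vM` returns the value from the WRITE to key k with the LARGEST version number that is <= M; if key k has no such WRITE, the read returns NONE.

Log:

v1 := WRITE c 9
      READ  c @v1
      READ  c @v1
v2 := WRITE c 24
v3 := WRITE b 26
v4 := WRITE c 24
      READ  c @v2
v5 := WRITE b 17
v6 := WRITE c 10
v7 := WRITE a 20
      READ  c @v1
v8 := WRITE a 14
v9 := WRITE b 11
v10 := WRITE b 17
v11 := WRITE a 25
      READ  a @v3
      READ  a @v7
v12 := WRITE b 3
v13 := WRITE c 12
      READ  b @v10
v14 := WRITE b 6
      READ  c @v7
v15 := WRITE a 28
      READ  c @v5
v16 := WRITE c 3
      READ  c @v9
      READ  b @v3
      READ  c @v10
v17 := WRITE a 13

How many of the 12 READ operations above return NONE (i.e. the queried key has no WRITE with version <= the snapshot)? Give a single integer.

Answer: 1

Derivation:
v1: WRITE c=9  (c history now [(1, 9)])
READ c @v1: history=[(1, 9)] -> pick v1 -> 9
READ c @v1: history=[(1, 9)] -> pick v1 -> 9
v2: WRITE c=24  (c history now [(1, 9), (2, 24)])
v3: WRITE b=26  (b history now [(3, 26)])
v4: WRITE c=24  (c history now [(1, 9), (2, 24), (4, 24)])
READ c @v2: history=[(1, 9), (2, 24), (4, 24)] -> pick v2 -> 24
v5: WRITE b=17  (b history now [(3, 26), (5, 17)])
v6: WRITE c=10  (c history now [(1, 9), (2, 24), (4, 24), (6, 10)])
v7: WRITE a=20  (a history now [(7, 20)])
READ c @v1: history=[(1, 9), (2, 24), (4, 24), (6, 10)] -> pick v1 -> 9
v8: WRITE a=14  (a history now [(7, 20), (8, 14)])
v9: WRITE b=11  (b history now [(3, 26), (5, 17), (9, 11)])
v10: WRITE b=17  (b history now [(3, 26), (5, 17), (9, 11), (10, 17)])
v11: WRITE a=25  (a history now [(7, 20), (8, 14), (11, 25)])
READ a @v3: history=[(7, 20), (8, 14), (11, 25)] -> no version <= 3 -> NONE
READ a @v7: history=[(7, 20), (8, 14), (11, 25)] -> pick v7 -> 20
v12: WRITE b=3  (b history now [(3, 26), (5, 17), (9, 11), (10, 17), (12, 3)])
v13: WRITE c=12  (c history now [(1, 9), (2, 24), (4, 24), (6, 10), (13, 12)])
READ b @v10: history=[(3, 26), (5, 17), (9, 11), (10, 17), (12, 3)] -> pick v10 -> 17
v14: WRITE b=6  (b history now [(3, 26), (5, 17), (9, 11), (10, 17), (12, 3), (14, 6)])
READ c @v7: history=[(1, 9), (2, 24), (4, 24), (6, 10), (13, 12)] -> pick v6 -> 10
v15: WRITE a=28  (a history now [(7, 20), (8, 14), (11, 25), (15, 28)])
READ c @v5: history=[(1, 9), (2, 24), (4, 24), (6, 10), (13, 12)] -> pick v4 -> 24
v16: WRITE c=3  (c history now [(1, 9), (2, 24), (4, 24), (6, 10), (13, 12), (16, 3)])
READ c @v9: history=[(1, 9), (2, 24), (4, 24), (6, 10), (13, 12), (16, 3)] -> pick v6 -> 10
READ b @v3: history=[(3, 26), (5, 17), (9, 11), (10, 17), (12, 3), (14, 6)] -> pick v3 -> 26
READ c @v10: history=[(1, 9), (2, 24), (4, 24), (6, 10), (13, 12), (16, 3)] -> pick v6 -> 10
v17: WRITE a=13  (a history now [(7, 20), (8, 14), (11, 25), (15, 28), (17, 13)])
Read results in order: ['9', '9', '24', '9', 'NONE', '20', '17', '10', '24', '10', '26', '10']
NONE count = 1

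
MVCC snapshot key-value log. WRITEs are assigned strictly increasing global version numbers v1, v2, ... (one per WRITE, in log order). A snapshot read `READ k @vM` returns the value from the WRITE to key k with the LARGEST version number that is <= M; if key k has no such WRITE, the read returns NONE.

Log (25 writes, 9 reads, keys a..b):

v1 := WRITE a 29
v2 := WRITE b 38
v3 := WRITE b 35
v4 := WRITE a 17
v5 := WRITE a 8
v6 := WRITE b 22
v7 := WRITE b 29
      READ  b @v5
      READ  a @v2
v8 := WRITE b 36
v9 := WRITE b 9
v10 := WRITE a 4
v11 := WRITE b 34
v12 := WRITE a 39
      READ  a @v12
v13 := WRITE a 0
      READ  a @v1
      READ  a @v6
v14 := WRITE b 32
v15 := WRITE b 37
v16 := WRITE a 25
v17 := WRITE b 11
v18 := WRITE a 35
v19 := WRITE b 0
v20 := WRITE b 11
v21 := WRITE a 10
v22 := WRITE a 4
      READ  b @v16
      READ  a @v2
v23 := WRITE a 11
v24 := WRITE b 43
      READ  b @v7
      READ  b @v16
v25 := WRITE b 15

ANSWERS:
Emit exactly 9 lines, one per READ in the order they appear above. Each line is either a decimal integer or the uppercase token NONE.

v1: WRITE a=29  (a history now [(1, 29)])
v2: WRITE b=38  (b history now [(2, 38)])
v3: WRITE b=35  (b history now [(2, 38), (3, 35)])
v4: WRITE a=17  (a history now [(1, 29), (4, 17)])
v5: WRITE a=8  (a history now [(1, 29), (4, 17), (5, 8)])
v6: WRITE b=22  (b history now [(2, 38), (3, 35), (6, 22)])
v7: WRITE b=29  (b history now [(2, 38), (3, 35), (6, 22), (7, 29)])
READ b @v5: history=[(2, 38), (3, 35), (6, 22), (7, 29)] -> pick v3 -> 35
READ a @v2: history=[(1, 29), (4, 17), (5, 8)] -> pick v1 -> 29
v8: WRITE b=36  (b history now [(2, 38), (3, 35), (6, 22), (7, 29), (8, 36)])
v9: WRITE b=9  (b history now [(2, 38), (3, 35), (6, 22), (7, 29), (8, 36), (9, 9)])
v10: WRITE a=4  (a history now [(1, 29), (4, 17), (5, 8), (10, 4)])
v11: WRITE b=34  (b history now [(2, 38), (3, 35), (6, 22), (7, 29), (8, 36), (9, 9), (11, 34)])
v12: WRITE a=39  (a history now [(1, 29), (4, 17), (5, 8), (10, 4), (12, 39)])
READ a @v12: history=[(1, 29), (4, 17), (5, 8), (10, 4), (12, 39)] -> pick v12 -> 39
v13: WRITE a=0  (a history now [(1, 29), (4, 17), (5, 8), (10, 4), (12, 39), (13, 0)])
READ a @v1: history=[(1, 29), (4, 17), (5, 8), (10, 4), (12, 39), (13, 0)] -> pick v1 -> 29
READ a @v6: history=[(1, 29), (4, 17), (5, 8), (10, 4), (12, 39), (13, 0)] -> pick v5 -> 8
v14: WRITE b=32  (b history now [(2, 38), (3, 35), (6, 22), (7, 29), (8, 36), (9, 9), (11, 34), (14, 32)])
v15: WRITE b=37  (b history now [(2, 38), (3, 35), (6, 22), (7, 29), (8, 36), (9, 9), (11, 34), (14, 32), (15, 37)])
v16: WRITE a=25  (a history now [(1, 29), (4, 17), (5, 8), (10, 4), (12, 39), (13, 0), (16, 25)])
v17: WRITE b=11  (b history now [(2, 38), (3, 35), (6, 22), (7, 29), (8, 36), (9, 9), (11, 34), (14, 32), (15, 37), (17, 11)])
v18: WRITE a=35  (a history now [(1, 29), (4, 17), (5, 8), (10, 4), (12, 39), (13, 0), (16, 25), (18, 35)])
v19: WRITE b=0  (b history now [(2, 38), (3, 35), (6, 22), (7, 29), (8, 36), (9, 9), (11, 34), (14, 32), (15, 37), (17, 11), (19, 0)])
v20: WRITE b=11  (b history now [(2, 38), (3, 35), (6, 22), (7, 29), (8, 36), (9, 9), (11, 34), (14, 32), (15, 37), (17, 11), (19, 0), (20, 11)])
v21: WRITE a=10  (a history now [(1, 29), (4, 17), (5, 8), (10, 4), (12, 39), (13, 0), (16, 25), (18, 35), (21, 10)])
v22: WRITE a=4  (a history now [(1, 29), (4, 17), (5, 8), (10, 4), (12, 39), (13, 0), (16, 25), (18, 35), (21, 10), (22, 4)])
READ b @v16: history=[(2, 38), (3, 35), (6, 22), (7, 29), (8, 36), (9, 9), (11, 34), (14, 32), (15, 37), (17, 11), (19, 0), (20, 11)] -> pick v15 -> 37
READ a @v2: history=[(1, 29), (4, 17), (5, 8), (10, 4), (12, 39), (13, 0), (16, 25), (18, 35), (21, 10), (22, 4)] -> pick v1 -> 29
v23: WRITE a=11  (a history now [(1, 29), (4, 17), (5, 8), (10, 4), (12, 39), (13, 0), (16, 25), (18, 35), (21, 10), (22, 4), (23, 11)])
v24: WRITE b=43  (b history now [(2, 38), (3, 35), (6, 22), (7, 29), (8, 36), (9, 9), (11, 34), (14, 32), (15, 37), (17, 11), (19, 0), (20, 11), (24, 43)])
READ b @v7: history=[(2, 38), (3, 35), (6, 22), (7, 29), (8, 36), (9, 9), (11, 34), (14, 32), (15, 37), (17, 11), (19, 0), (20, 11), (24, 43)] -> pick v7 -> 29
READ b @v16: history=[(2, 38), (3, 35), (6, 22), (7, 29), (8, 36), (9, 9), (11, 34), (14, 32), (15, 37), (17, 11), (19, 0), (20, 11), (24, 43)] -> pick v15 -> 37
v25: WRITE b=15  (b history now [(2, 38), (3, 35), (6, 22), (7, 29), (8, 36), (9, 9), (11, 34), (14, 32), (15, 37), (17, 11), (19, 0), (20, 11), (24, 43), (25, 15)])

Answer: 35
29
39
29
8
37
29
29
37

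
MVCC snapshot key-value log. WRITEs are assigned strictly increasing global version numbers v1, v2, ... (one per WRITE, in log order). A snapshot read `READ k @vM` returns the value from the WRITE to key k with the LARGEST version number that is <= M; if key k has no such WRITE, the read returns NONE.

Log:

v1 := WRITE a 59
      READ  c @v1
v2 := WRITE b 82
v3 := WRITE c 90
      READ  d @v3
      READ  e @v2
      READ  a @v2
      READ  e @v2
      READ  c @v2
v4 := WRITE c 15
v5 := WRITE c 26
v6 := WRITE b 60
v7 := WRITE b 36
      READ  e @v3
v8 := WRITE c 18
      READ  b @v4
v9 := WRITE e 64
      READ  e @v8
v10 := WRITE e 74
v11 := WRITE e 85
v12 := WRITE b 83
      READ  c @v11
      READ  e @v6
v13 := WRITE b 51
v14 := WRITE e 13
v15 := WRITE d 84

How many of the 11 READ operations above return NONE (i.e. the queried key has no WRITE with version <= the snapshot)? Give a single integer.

Answer: 8

Derivation:
v1: WRITE a=59  (a history now [(1, 59)])
READ c @v1: history=[] -> no version <= 1 -> NONE
v2: WRITE b=82  (b history now [(2, 82)])
v3: WRITE c=90  (c history now [(3, 90)])
READ d @v3: history=[] -> no version <= 3 -> NONE
READ e @v2: history=[] -> no version <= 2 -> NONE
READ a @v2: history=[(1, 59)] -> pick v1 -> 59
READ e @v2: history=[] -> no version <= 2 -> NONE
READ c @v2: history=[(3, 90)] -> no version <= 2 -> NONE
v4: WRITE c=15  (c history now [(3, 90), (4, 15)])
v5: WRITE c=26  (c history now [(3, 90), (4, 15), (5, 26)])
v6: WRITE b=60  (b history now [(2, 82), (6, 60)])
v7: WRITE b=36  (b history now [(2, 82), (6, 60), (7, 36)])
READ e @v3: history=[] -> no version <= 3 -> NONE
v8: WRITE c=18  (c history now [(3, 90), (4, 15), (5, 26), (8, 18)])
READ b @v4: history=[(2, 82), (6, 60), (7, 36)] -> pick v2 -> 82
v9: WRITE e=64  (e history now [(9, 64)])
READ e @v8: history=[(9, 64)] -> no version <= 8 -> NONE
v10: WRITE e=74  (e history now [(9, 64), (10, 74)])
v11: WRITE e=85  (e history now [(9, 64), (10, 74), (11, 85)])
v12: WRITE b=83  (b history now [(2, 82), (6, 60), (7, 36), (12, 83)])
READ c @v11: history=[(3, 90), (4, 15), (5, 26), (8, 18)] -> pick v8 -> 18
READ e @v6: history=[(9, 64), (10, 74), (11, 85)] -> no version <= 6 -> NONE
v13: WRITE b=51  (b history now [(2, 82), (6, 60), (7, 36), (12, 83), (13, 51)])
v14: WRITE e=13  (e history now [(9, 64), (10, 74), (11, 85), (14, 13)])
v15: WRITE d=84  (d history now [(15, 84)])
Read results in order: ['NONE', 'NONE', 'NONE', '59', 'NONE', 'NONE', 'NONE', '82', 'NONE', '18', 'NONE']
NONE count = 8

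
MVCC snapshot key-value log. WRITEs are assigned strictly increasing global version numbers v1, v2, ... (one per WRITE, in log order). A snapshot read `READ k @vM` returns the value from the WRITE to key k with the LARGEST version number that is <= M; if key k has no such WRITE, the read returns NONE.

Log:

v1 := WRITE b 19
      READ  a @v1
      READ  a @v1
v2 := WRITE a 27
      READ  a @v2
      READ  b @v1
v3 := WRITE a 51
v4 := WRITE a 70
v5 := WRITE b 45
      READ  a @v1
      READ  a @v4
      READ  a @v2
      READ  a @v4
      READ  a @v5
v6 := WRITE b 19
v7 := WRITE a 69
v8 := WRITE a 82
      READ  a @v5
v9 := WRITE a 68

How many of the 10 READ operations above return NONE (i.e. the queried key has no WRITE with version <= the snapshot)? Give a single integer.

Answer: 3

Derivation:
v1: WRITE b=19  (b history now [(1, 19)])
READ a @v1: history=[] -> no version <= 1 -> NONE
READ a @v1: history=[] -> no version <= 1 -> NONE
v2: WRITE a=27  (a history now [(2, 27)])
READ a @v2: history=[(2, 27)] -> pick v2 -> 27
READ b @v1: history=[(1, 19)] -> pick v1 -> 19
v3: WRITE a=51  (a history now [(2, 27), (3, 51)])
v4: WRITE a=70  (a history now [(2, 27), (3, 51), (4, 70)])
v5: WRITE b=45  (b history now [(1, 19), (5, 45)])
READ a @v1: history=[(2, 27), (3, 51), (4, 70)] -> no version <= 1 -> NONE
READ a @v4: history=[(2, 27), (3, 51), (4, 70)] -> pick v4 -> 70
READ a @v2: history=[(2, 27), (3, 51), (4, 70)] -> pick v2 -> 27
READ a @v4: history=[(2, 27), (3, 51), (4, 70)] -> pick v4 -> 70
READ a @v5: history=[(2, 27), (3, 51), (4, 70)] -> pick v4 -> 70
v6: WRITE b=19  (b history now [(1, 19), (5, 45), (6, 19)])
v7: WRITE a=69  (a history now [(2, 27), (3, 51), (4, 70), (7, 69)])
v8: WRITE a=82  (a history now [(2, 27), (3, 51), (4, 70), (7, 69), (8, 82)])
READ a @v5: history=[(2, 27), (3, 51), (4, 70), (7, 69), (8, 82)] -> pick v4 -> 70
v9: WRITE a=68  (a history now [(2, 27), (3, 51), (4, 70), (7, 69), (8, 82), (9, 68)])
Read results in order: ['NONE', 'NONE', '27', '19', 'NONE', '70', '27', '70', '70', '70']
NONE count = 3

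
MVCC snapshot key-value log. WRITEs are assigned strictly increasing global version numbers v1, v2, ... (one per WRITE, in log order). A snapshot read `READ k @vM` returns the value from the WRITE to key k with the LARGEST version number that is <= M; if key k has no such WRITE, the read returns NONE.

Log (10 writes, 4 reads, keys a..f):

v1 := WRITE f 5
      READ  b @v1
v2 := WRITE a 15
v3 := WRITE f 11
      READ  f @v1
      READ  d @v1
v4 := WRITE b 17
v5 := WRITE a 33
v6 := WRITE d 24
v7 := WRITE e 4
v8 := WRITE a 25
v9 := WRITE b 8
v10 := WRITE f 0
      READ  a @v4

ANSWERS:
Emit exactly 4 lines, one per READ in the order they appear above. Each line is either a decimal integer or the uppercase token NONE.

Answer: NONE
5
NONE
15

Derivation:
v1: WRITE f=5  (f history now [(1, 5)])
READ b @v1: history=[] -> no version <= 1 -> NONE
v2: WRITE a=15  (a history now [(2, 15)])
v3: WRITE f=11  (f history now [(1, 5), (3, 11)])
READ f @v1: history=[(1, 5), (3, 11)] -> pick v1 -> 5
READ d @v1: history=[] -> no version <= 1 -> NONE
v4: WRITE b=17  (b history now [(4, 17)])
v5: WRITE a=33  (a history now [(2, 15), (5, 33)])
v6: WRITE d=24  (d history now [(6, 24)])
v7: WRITE e=4  (e history now [(7, 4)])
v8: WRITE a=25  (a history now [(2, 15), (5, 33), (8, 25)])
v9: WRITE b=8  (b history now [(4, 17), (9, 8)])
v10: WRITE f=0  (f history now [(1, 5), (3, 11), (10, 0)])
READ a @v4: history=[(2, 15), (5, 33), (8, 25)] -> pick v2 -> 15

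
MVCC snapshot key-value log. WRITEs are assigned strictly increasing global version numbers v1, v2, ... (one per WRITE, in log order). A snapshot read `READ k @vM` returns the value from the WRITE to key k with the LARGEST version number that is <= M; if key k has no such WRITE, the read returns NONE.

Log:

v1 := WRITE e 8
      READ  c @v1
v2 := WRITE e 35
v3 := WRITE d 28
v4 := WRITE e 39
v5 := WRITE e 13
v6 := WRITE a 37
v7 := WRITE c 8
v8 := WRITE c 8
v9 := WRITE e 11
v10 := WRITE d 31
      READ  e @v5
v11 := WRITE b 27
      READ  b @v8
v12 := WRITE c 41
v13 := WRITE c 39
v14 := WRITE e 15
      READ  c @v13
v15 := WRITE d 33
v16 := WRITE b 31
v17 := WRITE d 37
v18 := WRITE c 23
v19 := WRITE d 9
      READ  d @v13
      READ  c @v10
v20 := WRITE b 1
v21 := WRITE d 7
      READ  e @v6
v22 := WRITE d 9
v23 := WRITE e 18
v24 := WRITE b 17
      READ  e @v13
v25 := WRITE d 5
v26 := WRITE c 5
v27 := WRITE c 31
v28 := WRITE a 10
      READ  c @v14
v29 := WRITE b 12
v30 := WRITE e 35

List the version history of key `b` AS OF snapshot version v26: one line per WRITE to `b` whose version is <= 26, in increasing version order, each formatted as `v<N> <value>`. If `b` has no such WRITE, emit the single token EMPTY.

Scan writes for key=b with version <= 26:
  v1 WRITE e 8 -> skip
  v2 WRITE e 35 -> skip
  v3 WRITE d 28 -> skip
  v4 WRITE e 39 -> skip
  v5 WRITE e 13 -> skip
  v6 WRITE a 37 -> skip
  v7 WRITE c 8 -> skip
  v8 WRITE c 8 -> skip
  v9 WRITE e 11 -> skip
  v10 WRITE d 31 -> skip
  v11 WRITE b 27 -> keep
  v12 WRITE c 41 -> skip
  v13 WRITE c 39 -> skip
  v14 WRITE e 15 -> skip
  v15 WRITE d 33 -> skip
  v16 WRITE b 31 -> keep
  v17 WRITE d 37 -> skip
  v18 WRITE c 23 -> skip
  v19 WRITE d 9 -> skip
  v20 WRITE b 1 -> keep
  v21 WRITE d 7 -> skip
  v22 WRITE d 9 -> skip
  v23 WRITE e 18 -> skip
  v24 WRITE b 17 -> keep
  v25 WRITE d 5 -> skip
  v26 WRITE c 5 -> skip
  v27 WRITE c 31 -> skip
  v28 WRITE a 10 -> skip
  v29 WRITE b 12 -> drop (> snap)
  v30 WRITE e 35 -> skip
Collected: [(11, 27), (16, 31), (20, 1), (24, 17)]

Answer: v11 27
v16 31
v20 1
v24 17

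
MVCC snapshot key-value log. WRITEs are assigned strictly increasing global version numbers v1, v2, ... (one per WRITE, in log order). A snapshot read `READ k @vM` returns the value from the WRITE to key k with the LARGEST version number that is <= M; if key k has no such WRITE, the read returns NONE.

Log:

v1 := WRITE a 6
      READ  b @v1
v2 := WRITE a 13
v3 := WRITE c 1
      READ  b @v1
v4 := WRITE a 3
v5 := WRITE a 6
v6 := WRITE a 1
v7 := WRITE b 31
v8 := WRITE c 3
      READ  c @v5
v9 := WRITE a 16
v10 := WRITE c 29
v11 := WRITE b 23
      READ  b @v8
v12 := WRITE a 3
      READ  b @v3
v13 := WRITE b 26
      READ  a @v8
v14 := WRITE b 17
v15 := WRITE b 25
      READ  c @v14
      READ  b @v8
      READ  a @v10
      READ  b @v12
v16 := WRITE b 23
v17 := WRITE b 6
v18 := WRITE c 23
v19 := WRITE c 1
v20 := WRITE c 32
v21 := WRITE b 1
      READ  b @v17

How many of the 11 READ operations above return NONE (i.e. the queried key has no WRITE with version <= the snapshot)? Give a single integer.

Answer: 3

Derivation:
v1: WRITE a=6  (a history now [(1, 6)])
READ b @v1: history=[] -> no version <= 1 -> NONE
v2: WRITE a=13  (a history now [(1, 6), (2, 13)])
v3: WRITE c=1  (c history now [(3, 1)])
READ b @v1: history=[] -> no version <= 1 -> NONE
v4: WRITE a=3  (a history now [(1, 6), (2, 13), (4, 3)])
v5: WRITE a=6  (a history now [(1, 6), (2, 13), (4, 3), (5, 6)])
v6: WRITE a=1  (a history now [(1, 6), (2, 13), (4, 3), (5, 6), (6, 1)])
v7: WRITE b=31  (b history now [(7, 31)])
v8: WRITE c=3  (c history now [(3, 1), (8, 3)])
READ c @v5: history=[(3, 1), (8, 3)] -> pick v3 -> 1
v9: WRITE a=16  (a history now [(1, 6), (2, 13), (4, 3), (5, 6), (6, 1), (9, 16)])
v10: WRITE c=29  (c history now [(3, 1), (8, 3), (10, 29)])
v11: WRITE b=23  (b history now [(7, 31), (11, 23)])
READ b @v8: history=[(7, 31), (11, 23)] -> pick v7 -> 31
v12: WRITE a=3  (a history now [(1, 6), (2, 13), (4, 3), (5, 6), (6, 1), (9, 16), (12, 3)])
READ b @v3: history=[(7, 31), (11, 23)] -> no version <= 3 -> NONE
v13: WRITE b=26  (b history now [(7, 31), (11, 23), (13, 26)])
READ a @v8: history=[(1, 6), (2, 13), (4, 3), (5, 6), (6, 1), (9, 16), (12, 3)] -> pick v6 -> 1
v14: WRITE b=17  (b history now [(7, 31), (11, 23), (13, 26), (14, 17)])
v15: WRITE b=25  (b history now [(7, 31), (11, 23), (13, 26), (14, 17), (15, 25)])
READ c @v14: history=[(3, 1), (8, 3), (10, 29)] -> pick v10 -> 29
READ b @v8: history=[(7, 31), (11, 23), (13, 26), (14, 17), (15, 25)] -> pick v7 -> 31
READ a @v10: history=[(1, 6), (2, 13), (4, 3), (5, 6), (6, 1), (9, 16), (12, 3)] -> pick v9 -> 16
READ b @v12: history=[(7, 31), (11, 23), (13, 26), (14, 17), (15, 25)] -> pick v11 -> 23
v16: WRITE b=23  (b history now [(7, 31), (11, 23), (13, 26), (14, 17), (15, 25), (16, 23)])
v17: WRITE b=6  (b history now [(7, 31), (11, 23), (13, 26), (14, 17), (15, 25), (16, 23), (17, 6)])
v18: WRITE c=23  (c history now [(3, 1), (8, 3), (10, 29), (18, 23)])
v19: WRITE c=1  (c history now [(3, 1), (8, 3), (10, 29), (18, 23), (19, 1)])
v20: WRITE c=32  (c history now [(3, 1), (8, 3), (10, 29), (18, 23), (19, 1), (20, 32)])
v21: WRITE b=1  (b history now [(7, 31), (11, 23), (13, 26), (14, 17), (15, 25), (16, 23), (17, 6), (21, 1)])
READ b @v17: history=[(7, 31), (11, 23), (13, 26), (14, 17), (15, 25), (16, 23), (17, 6), (21, 1)] -> pick v17 -> 6
Read results in order: ['NONE', 'NONE', '1', '31', 'NONE', '1', '29', '31', '16', '23', '6']
NONE count = 3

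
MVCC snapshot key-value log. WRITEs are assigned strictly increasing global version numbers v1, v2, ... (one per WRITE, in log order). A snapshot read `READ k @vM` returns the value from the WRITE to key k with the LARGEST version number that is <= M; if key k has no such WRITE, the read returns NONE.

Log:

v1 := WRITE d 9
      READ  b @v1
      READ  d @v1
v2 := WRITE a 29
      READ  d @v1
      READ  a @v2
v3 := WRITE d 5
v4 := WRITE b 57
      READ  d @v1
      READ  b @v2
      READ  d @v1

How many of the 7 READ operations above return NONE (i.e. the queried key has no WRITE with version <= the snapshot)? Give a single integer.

v1: WRITE d=9  (d history now [(1, 9)])
READ b @v1: history=[] -> no version <= 1 -> NONE
READ d @v1: history=[(1, 9)] -> pick v1 -> 9
v2: WRITE a=29  (a history now [(2, 29)])
READ d @v1: history=[(1, 9)] -> pick v1 -> 9
READ a @v2: history=[(2, 29)] -> pick v2 -> 29
v3: WRITE d=5  (d history now [(1, 9), (3, 5)])
v4: WRITE b=57  (b history now [(4, 57)])
READ d @v1: history=[(1, 9), (3, 5)] -> pick v1 -> 9
READ b @v2: history=[(4, 57)] -> no version <= 2 -> NONE
READ d @v1: history=[(1, 9), (3, 5)] -> pick v1 -> 9
Read results in order: ['NONE', '9', '9', '29', '9', 'NONE', '9']
NONE count = 2

Answer: 2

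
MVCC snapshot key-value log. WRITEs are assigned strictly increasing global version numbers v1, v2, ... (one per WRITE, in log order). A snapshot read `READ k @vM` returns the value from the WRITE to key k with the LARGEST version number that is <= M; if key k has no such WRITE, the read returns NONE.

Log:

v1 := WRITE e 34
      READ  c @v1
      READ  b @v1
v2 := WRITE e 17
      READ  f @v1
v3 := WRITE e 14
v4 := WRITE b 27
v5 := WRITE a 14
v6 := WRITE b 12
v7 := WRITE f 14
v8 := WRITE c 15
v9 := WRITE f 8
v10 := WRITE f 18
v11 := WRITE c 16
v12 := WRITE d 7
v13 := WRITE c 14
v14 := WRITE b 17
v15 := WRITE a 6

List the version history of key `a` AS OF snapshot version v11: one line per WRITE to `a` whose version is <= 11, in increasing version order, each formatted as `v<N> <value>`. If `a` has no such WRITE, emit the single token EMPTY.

Scan writes for key=a with version <= 11:
  v1 WRITE e 34 -> skip
  v2 WRITE e 17 -> skip
  v3 WRITE e 14 -> skip
  v4 WRITE b 27 -> skip
  v5 WRITE a 14 -> keep
  v6 WRITE b 12 -> skip
  v7 WRITE f 14 -> skip
  v8 WRITE c 15 -> skip
  v9 WRITE f 8 -> skip
  v10 WRITE f 18 -> skip
  v11 WRITE c 16 -> skip
  v12 WRITE d 7 -> skip
  v13 WRITE c 14 -> skip
  v14 WRITE b 17 -> skip
  v15 WRITE a 6 -> drop (> snap)
Collected: [(5, 14)]

Answer: v5 14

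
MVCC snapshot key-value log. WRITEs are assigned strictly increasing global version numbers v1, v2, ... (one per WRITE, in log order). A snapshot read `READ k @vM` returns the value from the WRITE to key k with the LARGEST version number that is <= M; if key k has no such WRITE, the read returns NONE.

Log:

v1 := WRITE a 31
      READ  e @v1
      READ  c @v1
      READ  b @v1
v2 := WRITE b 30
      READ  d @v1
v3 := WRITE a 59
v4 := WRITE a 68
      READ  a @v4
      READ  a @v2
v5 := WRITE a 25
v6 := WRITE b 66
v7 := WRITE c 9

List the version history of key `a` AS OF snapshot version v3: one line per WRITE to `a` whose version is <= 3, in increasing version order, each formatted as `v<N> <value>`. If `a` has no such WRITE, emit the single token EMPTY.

Answer: v1 31
v3 59

Derivation:
Scan writes for key=a with version <= 3:
  v1 WRITE a 31 -> keep
  v2 WRITE b 30 -> skip
  v3 WRITE a 59 -> keep
  v4 WRITE a 68 -> drop (> snap)
  v5 WRITE a 25 -> drop (> snap)
  v6 WRITE b 66 -> skip
  v7 WRITE c 9 -> skip
Collected: [(1, 31), (3, 59)]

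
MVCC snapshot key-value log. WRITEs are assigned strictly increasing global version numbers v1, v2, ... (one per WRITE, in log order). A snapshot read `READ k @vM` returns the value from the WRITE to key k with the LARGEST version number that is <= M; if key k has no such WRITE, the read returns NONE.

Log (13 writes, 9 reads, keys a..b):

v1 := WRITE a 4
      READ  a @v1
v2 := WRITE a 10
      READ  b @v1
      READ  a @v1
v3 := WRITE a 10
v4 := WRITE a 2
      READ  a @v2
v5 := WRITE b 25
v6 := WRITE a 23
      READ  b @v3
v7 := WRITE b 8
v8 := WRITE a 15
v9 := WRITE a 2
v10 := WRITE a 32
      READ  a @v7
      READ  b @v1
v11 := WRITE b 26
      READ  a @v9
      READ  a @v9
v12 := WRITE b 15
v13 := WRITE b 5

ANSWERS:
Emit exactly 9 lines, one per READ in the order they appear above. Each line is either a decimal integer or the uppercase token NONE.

v1: WRITE a=4  (a history now [(1, 4)])
READ a @v1: history=[(1, 4)] -> pick v1 -> 4
v2: WRITE a=10  (a history now [(1, 4), (2, 10)])
READ b @v1: history=[] -> no version <= 1 -> NONE
READ a @v1: history=[(1, 4), (2, 10)] -> pick v1 -> 4
v3: WRITE a=10  (a history now [(1, 4), (2, 10), (3, 10)])
v4: WRITE a=2  (a history now [(1, 4), (2, 10), (3, 10), (4, 2)])
READ a @v2: history=[(1, 4), (2, 10), (3, 10), (4, 2)] -> pick v2 -> 10
v5: WRITE b=25  (b history now [(5, 25)])
v6: WRITE a=23  (a history now [(1, 4), (2, 10), (3, 10), (4, 2), (6, 23)])
READ b @v3: history=[(5, 25)] -> no version <= 3 -> NONE
v7: WRITE b=8  (b history now [(5, 25), (7, 8)])
v8: WRITE a=15  (a history now [(1, 4), (2, 10), (3, 10), (4, 2), (6, 23), (8, 15)])
v9: WRITE a=2  (a history now [(1, 4), (2, 10), (3, 10), (4, 2), (6, 23), (8, 15), (9, 2)])
v10: WRITE a=32  (a history now [(1, 4), (2, 10), (3, 10), (4, 2), (6, 23), (8, 15), (9, 2), (10, 32)])
READ a @v7: history=[(1, 4), (2, 10), (3, 10), (4, 2), (6, 23), (8, 15), (9, 2), (10, 32)] -> pick v6 -> 23
READ b @v1: history=[(5, 25), (7, 8)] -> no version <= 1 -> NONE
v11: WRITE b=26  (b history now [(5, 25), (7, 8), (11, 26)])
READ a @v9: history=[(1, 4), (2, 10), (3, 10), (4, 2), (6, 23), (8, 15), (9, 2), (10, 32)] -> pick v9 -> 2
READ a @v9: history=[(1, 4), (2, 10), (3, 10), (4, 2), (6, 23), (8, 15), (9, 2), (10, 32)] -> pick v9 -> 2
v12: WRITE b=15  (b history now [(5, 25), (7, 8), (11, 26), (12, 15)])
v13: WRITE b=5  (b history now [(5, 25), (7, 8), (11, 26), (12, 15), (13, 5)])

Answer: 4
NONE
4
10
NONE
23
NONE
2
2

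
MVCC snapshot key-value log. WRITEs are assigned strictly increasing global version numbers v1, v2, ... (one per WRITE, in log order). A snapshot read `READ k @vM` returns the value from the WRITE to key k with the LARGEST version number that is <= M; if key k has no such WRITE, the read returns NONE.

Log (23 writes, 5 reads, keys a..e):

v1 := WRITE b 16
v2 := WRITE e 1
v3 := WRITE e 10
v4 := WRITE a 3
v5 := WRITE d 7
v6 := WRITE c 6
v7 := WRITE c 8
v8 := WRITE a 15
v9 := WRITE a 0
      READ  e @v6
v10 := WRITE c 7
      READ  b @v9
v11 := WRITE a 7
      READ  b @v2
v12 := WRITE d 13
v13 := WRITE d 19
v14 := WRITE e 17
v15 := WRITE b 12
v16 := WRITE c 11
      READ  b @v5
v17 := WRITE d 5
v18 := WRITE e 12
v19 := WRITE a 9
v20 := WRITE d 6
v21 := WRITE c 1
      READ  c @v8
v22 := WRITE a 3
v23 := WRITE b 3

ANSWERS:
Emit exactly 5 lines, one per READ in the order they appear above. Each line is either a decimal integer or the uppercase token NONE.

v1: WRITE b=16  (b history now [(1, 16)])
v2: WRITE e=1  (e history now [(2, 1)])
v3: WRITE e=10  (e history now [(2, 1), (3, 10)])
v4: WRITE a=3  (a history now [(4, 3)])
v5: WRITE d=7  (d history now [(5, 7)])
v6: WRITE c=6  (c history now [(6, 6)])
v7: WRITE c=8  (c history now [(6, 6), (7, 8)])
v8: WRITE a=15  (a history now [(4, 3), (8, 15)])
v9: WRITE a=0  (a history now [(4, 3), (8, 15), (9, 0)])
READ e @v6: history=[(2, 1), (3, 10)] -> pick v3 -> 10
v10: WRITE c=7  (c history now [(6, 6), (7, 8), (10, 7)])
READ b @v9: history=[(1, 16)] -> pick v1 -> 16
v11: WRITE a=7  (a history now [(4, 3), (8, 15), (9, 0), (11, 7)])
READ b @v2: history=[(1, 16)] -> pick v1 -> 16
v12: WRITE d=13  (d history now [(5, 7), (12, 13)])
v13: WRITE d=19  (d history now [(5, 7), (12, 13), (13, 19)])
v14: WRITE e=17  (e history now [(2, 1), (3, 10), (14, 17)])
v15: WRITE b=12  (b history now [(1, 16), (15, 12)])
v16: WRITE c=11  (c history now [(6, 6), (7, 8), (10, 7), (16, 11)])
READ b @v5: history=[(1, 16), (15, 12)] -> pick v1 -> 16
v17: WRITE d=5  (d history now [(5, 7), (12, 13), (13, 19), (17, 5)])
v18: WRITE e=12  (e history now [(2, 1), (3, 10), (14, 17), (18, 12)])
v19: WRITE a=9  (a history now [(4, 3), (8, 15), (9, 0), (11, 7), (19, 9)])
v20: WRITE d=6  (d history now [(5, 7), (12, 13), (13, 19), (17, 5), (20, 6)])
v21: WRITE c=1  (c history now [(6, 6), (7, 8), (10, 7), (16, 11), (21, 1)])
READ c @v8: history=[(6, 6), (7, 8), (10, 7), (16, 11), (21, 1)] -> pick v7 -> 8
v22: WRITE a=3  (a history now [(4, 3), (8, 15), (9, 0), (11, 7), (19, 9), (22, 3)])
v23: WRITE b=3  (b history now [(1, 16), (15, 12), (23, 3)])

Answer: 10
16
16
16
8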